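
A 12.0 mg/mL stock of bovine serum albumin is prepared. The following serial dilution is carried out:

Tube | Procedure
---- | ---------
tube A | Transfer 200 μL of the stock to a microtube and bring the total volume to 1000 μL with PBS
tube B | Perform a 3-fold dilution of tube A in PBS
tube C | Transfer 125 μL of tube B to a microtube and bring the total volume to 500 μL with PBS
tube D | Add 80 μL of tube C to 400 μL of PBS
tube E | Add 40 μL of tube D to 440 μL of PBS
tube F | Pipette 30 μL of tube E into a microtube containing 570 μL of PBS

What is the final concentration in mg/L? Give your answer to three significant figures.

Step 1: 200 μL brought to 1000 μL → factor 1000/200 = 5
Step 2: 3-fold → factor 3
Step 3: 125 μL brought to 500 μL → factor 500/125 = 4
Step 4: 80 μL + 400 μL = 480 μL total → factor 480/80 = 6
Step 5: 40 μL + 440 μL = 480 μL total → factor 480/40 = 12
Step 6: 30 μL + 570 μL = 600 μL total → factor 600/30 = 20
Overall dilution factor = 5 × 3 × 4 × 6 × 12 × 20 = 86400
Final = 12.0 mg/mL / 86400 = 0.0001389 mg/mL = 0.139 mg/L

0.139 mg/L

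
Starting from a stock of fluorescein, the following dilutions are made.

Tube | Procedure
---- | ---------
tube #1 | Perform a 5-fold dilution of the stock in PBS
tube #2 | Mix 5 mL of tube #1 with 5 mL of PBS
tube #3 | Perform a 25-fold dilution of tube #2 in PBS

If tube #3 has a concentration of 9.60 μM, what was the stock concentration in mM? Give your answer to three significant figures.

2.40 mM

Step 1: 5-fold → factor 5
Step 2: 5 mL + 5 mL = 10 mL total → factor 10/5 = 2
Step 3: 25-fold → factor 25
Overall dilution factor = 5 × 2 × 25 = 250
Stock = 9.60 μM × 250 = 2400 μM = 2.40 mM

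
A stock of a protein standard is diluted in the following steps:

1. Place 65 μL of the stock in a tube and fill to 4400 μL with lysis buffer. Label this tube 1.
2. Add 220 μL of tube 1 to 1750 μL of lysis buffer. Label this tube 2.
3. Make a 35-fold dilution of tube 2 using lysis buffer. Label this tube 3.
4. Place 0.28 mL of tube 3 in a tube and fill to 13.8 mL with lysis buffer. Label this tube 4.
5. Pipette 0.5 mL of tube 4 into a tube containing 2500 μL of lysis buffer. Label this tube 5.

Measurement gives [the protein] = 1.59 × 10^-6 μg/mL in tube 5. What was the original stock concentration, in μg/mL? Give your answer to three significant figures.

Step 1: 65 μL brought to 4400 μL → factor 4400/65 = 67.692
Step 2: 220 μL + 1750 μL = 1970 μL total → factor 1970/220 = 8.9545
Step 3: 35-fold → factor 35
Step 4: 0.28 mL brought to 13.8 mL → factor 13.8/0.28 = 49.286
Step 5: 0.5 mL + 2500 μL = 3 mL total → factor 3/0.5 = 6
Overall dilution factor = 67.692 × 8.9545 × 35 × 49.286 × 6 = 6.2737 × 10^6
Stock = 1.59 × 10^-6 μg/mL × 6.2737 × 10^6 = 9.98 μg/mL

9.98 μg/mL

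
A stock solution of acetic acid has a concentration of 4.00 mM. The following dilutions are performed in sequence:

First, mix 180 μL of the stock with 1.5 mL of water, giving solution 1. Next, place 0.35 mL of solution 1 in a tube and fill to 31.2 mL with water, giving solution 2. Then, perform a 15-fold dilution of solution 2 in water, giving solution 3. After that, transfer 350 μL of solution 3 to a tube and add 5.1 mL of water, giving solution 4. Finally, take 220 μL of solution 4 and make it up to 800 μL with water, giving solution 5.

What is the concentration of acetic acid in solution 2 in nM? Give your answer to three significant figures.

Step 1: 180 μL + 1.5 mL = 1680 μL total → factor 1680/180 = 9.3333
Step 2: 0.35 mL brought to 31.2 mL → factor 31.2/0.35 = 89.143
Dilution factor through solution 2 = 9.3333 × 89.143 = 832
[solution 2] = 4.00 mM / 832 = 0.004808 mM = 4.81 × 10^3 nM

4.81 × 10^3 nM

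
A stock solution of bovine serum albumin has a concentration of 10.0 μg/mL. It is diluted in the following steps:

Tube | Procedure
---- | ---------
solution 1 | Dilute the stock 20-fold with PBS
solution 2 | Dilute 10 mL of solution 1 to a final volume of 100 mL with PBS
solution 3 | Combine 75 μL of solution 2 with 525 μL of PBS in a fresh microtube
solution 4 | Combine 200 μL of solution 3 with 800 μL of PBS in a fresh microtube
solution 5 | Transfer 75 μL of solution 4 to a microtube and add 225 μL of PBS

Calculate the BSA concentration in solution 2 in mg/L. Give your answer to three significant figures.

Step 1: 20-fold → factor 20
Step 2: 10 mL brought to 100 mL → factor 100/10 = 10
Dilution factor through solution 2 = 20 × 10 = 200
[solution 2] = 10.0 μg/mL / 200 = 0.05000 μg/mL = 0.0500 mg/L

0.0500 mg/L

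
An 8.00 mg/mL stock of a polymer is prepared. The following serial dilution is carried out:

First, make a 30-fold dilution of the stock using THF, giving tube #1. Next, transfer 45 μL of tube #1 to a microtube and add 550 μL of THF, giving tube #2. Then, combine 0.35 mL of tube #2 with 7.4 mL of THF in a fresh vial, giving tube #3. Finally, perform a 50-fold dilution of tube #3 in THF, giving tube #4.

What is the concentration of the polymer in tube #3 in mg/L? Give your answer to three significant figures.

0.911 mg/L

Step 1: 30-fold → factor 30
Step 2: 45 μL + 550 μL = 595 μL total → factor 595/45 = 13.222
Step 3: 0.35 mL + 7.4 mL = 7.75 mL total → factor 7.75/0.35 = 22.143
Dilution factor through tube #3 = 30 × 13.222 × 22.143 = 8783.3
[tube #3] = 8.00 mg/mL / 8783.3 = 0.0009108 mg/mL = 0.911 mg/L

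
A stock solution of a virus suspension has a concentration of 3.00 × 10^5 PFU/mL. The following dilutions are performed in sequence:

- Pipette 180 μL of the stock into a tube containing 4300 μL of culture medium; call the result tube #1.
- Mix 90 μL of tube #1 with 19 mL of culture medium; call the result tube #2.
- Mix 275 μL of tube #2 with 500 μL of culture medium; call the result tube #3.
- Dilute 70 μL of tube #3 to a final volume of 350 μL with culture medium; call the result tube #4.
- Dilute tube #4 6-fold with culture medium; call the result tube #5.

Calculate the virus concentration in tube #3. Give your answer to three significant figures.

20.2 PFU/mL

Step 1: 180 μL + 4300 μL = 4480 μL total → factor 4480/180 = 24.889
Step 2: 90 μL + 19 mL = 19090 μL total → factor 19090/90 = 212.11
Step 3: 275 μL + 500 μL = 775 μL total → factor 775/275 = 2.8182
Dilution factor through tube #3 = 24.889 × 212.11 × 2.8182 = 14878
[tube #3] = 3.00 × 10^5 PFU/mL / 14878 = 20.2 PFU/mL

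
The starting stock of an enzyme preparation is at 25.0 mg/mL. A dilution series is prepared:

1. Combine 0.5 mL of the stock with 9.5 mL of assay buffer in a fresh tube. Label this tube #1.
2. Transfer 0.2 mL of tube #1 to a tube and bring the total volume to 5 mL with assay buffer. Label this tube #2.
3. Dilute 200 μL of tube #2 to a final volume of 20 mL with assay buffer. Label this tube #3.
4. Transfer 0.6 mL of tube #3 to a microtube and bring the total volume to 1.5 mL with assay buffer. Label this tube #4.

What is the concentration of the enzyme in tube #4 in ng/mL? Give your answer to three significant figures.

Step 1: 0.5 mL + 9.5 mL = 10 mL total → factor 10/0.5 = 20
Step 2: 0.2 mL brought to 5 mL → factor 5/0.2 = 25
Step 3: 200 μL brought to 20 mL → factor 20000/200 = 100
Step 4: 0.6 mL brought to 1.5 mL → factor 1.5/0.6 = 2.5
Overall dilution factor = 20 × 25 × 100 × 2.5 = 1.25 × 10^5
Final = 25.0 mg/mL / 1.25 × 10^5 = 0.0002000 mg/mL = 200 ng/mL

200 ng/mL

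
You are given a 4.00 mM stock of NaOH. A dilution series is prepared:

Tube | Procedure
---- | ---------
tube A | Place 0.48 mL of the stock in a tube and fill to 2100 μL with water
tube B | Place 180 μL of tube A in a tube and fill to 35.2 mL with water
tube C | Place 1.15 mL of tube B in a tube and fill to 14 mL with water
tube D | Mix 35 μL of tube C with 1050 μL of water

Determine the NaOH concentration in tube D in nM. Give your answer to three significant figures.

Step 1: 0.48 mL brought to 2100 μL → factor 2.1/0.48 = 4.375
Step 2: 180 μL brought to 35.2 mL → factor 35200/180 = 195.56
Step 3: 1.15 mL brought to 14 mL → factor 14/1.15 = 12.174
Step 4: 35 μL + 1050 μL = 1085 μL total → factor 1085/35 = 31
Overall dilution factor = 4.375 × 195.56 × 12.174 × 31 = 3.2288 × 10^5
Final = 4.00 mM / 3.2288 × 10^5 = 1.239 × 10^-5 mM = 12.4 nM

12.4 nM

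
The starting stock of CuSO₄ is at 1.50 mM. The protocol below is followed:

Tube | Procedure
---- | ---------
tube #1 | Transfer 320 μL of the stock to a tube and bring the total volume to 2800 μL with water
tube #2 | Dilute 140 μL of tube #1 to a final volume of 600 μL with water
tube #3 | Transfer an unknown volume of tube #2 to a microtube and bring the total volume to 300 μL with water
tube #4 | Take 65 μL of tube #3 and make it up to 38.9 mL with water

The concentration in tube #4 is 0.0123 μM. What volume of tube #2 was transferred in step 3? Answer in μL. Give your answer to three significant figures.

55.2 μL

Step 1: 320 μL brought to 2800 μL → factor 2800/320 = 8.75
Step 2: 140 μL brought to 600 μL → factor 600/140 = 4.2857
Step 3: v brought to 300 μL → factor = 300 μL/v
Step 4: 65 μL brought to 38.9 mL → factor 38900/65 = 598.46
Product of known-step factors = 22442
Overall factor = 1.50 mM / (0.0123 μM) = 1.2195 × 10^5
Step-3 factor = 1.2195 × 10^5 / 22442 = 5.434
v = 300 μL / 5.434 = 55.2 μL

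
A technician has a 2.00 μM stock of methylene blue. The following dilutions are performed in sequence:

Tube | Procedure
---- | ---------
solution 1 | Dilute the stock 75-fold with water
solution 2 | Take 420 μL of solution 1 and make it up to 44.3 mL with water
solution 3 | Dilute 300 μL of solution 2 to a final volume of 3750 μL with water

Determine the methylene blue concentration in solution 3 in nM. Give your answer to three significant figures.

0.0202 nM

Step 1: 75-fold → factor 75
Step 2: 420 μL brought to 44.3 mL → factor 44300/420 = 105.48
Step 3: 300 μL brought to 3750 μL → factor 3750/300 = 12.5
Overall dilution factor = 75 × 105.48 × 12.5 = 98884
Final = 2.00 μM / 98884 = 2.023 × 10^-5 μM = 0.0202 nM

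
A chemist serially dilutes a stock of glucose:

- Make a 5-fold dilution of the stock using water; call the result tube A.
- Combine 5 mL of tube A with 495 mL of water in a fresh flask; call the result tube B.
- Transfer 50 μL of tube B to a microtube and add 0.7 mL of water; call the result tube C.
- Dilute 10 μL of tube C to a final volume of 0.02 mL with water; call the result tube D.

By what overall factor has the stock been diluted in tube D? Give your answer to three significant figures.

1.50 × 10^4

Step 1: 5-fold → factor 5
Step 2: 5 mL + 495 mL = 500 mL total → factor 500/5 = 100
Step 3: 50 μL + 0.7 mL = 750 μL total → factor 750/50 = 15
Step 4: 10 μL brought to 0.02 mL → factor 20/10 = 2
Overall dilution factor = 5 × 100 × 15 × 2 = 15000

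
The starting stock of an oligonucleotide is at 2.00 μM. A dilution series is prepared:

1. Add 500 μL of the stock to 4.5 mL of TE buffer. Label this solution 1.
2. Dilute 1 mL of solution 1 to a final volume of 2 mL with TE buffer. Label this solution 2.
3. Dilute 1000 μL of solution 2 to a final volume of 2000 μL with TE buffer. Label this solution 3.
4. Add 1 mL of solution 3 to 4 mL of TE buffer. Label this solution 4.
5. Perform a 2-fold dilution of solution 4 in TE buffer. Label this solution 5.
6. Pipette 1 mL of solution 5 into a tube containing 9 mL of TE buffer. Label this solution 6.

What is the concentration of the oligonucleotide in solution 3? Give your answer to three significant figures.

Step 1: 500 μL + 4.5 mL = 5000 μL total → factor 5000/500 = 10
Step 2: 1 mL brought to 2 mL → factor 2/1 = 2
Step 3: 1000 μL brought to 2000 μL → factor 2000/1000 = 2
Dilution factor through solution 3 = 10 × 2 × 2 = 40
[solution 3] = 2.00 μM / 40 = 0.0500 μM

0.0500 μM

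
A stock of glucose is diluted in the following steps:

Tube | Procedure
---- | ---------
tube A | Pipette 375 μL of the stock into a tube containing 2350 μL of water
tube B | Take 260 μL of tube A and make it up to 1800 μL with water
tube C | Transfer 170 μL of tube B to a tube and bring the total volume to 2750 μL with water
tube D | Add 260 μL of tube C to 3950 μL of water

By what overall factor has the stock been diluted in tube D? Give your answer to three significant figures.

Step 1: 375 μL + 2350 μL = 2725 μL total → factor 2725/375 = 7.2667
Step 2: 260 μL brought to 1800 μL → factor 1800/260 = 6.9231
Step 3: 170 μL brought to 2750 μL → factor 2750/170 = 16.176
Step 4: 260 μL + 3950 μL = 4210 μL total → factor 4210/260 = 16.192
Overall dilution factor = 7.2667 × 6.9231 × 16.176 × 16.192 = 13177

1.32 × 10^4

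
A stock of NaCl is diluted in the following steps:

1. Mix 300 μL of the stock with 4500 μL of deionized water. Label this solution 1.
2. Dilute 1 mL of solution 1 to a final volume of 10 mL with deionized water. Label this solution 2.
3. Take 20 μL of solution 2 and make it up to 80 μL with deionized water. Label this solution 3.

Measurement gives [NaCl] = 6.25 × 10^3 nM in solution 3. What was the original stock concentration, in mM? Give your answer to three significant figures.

Step 1: 300 μL + 4500 μL = 4800 μL total → factor 4800/300 = 16
Step 2: 1 mL brought to 10 mL → factor 10/1 = 10
Step 3: 20 μL brought to 80 μL → factor 80/20 = 4
Overall dilution factor = 16 × 10 × 4 = 640
Stock = 6.25 × 10^3 nM × 640 = 4.000 × 10^6 nM = 4.00 mM

4.00 mM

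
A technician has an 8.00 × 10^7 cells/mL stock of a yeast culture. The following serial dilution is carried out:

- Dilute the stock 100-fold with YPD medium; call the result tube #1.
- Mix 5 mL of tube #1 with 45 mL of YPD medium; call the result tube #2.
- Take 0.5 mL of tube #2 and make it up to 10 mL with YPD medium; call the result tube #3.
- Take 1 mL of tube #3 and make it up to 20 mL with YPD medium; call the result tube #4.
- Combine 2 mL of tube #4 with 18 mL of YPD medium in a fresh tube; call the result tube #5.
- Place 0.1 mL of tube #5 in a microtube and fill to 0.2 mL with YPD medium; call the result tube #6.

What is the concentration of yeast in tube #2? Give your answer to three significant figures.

8.00 × 10^4 cells/mL

Step 1: 100-fold → factor 100
Step 2: 5 mL + 45 mL = 50 mL total → factor 50/5 = 10
Dilution factor through tube #2 = 100 × 10 = 1000
[tube #2] = 8.00 × 10^7 cells/mL / 1000 = 8.00 × 10^4 cells/mL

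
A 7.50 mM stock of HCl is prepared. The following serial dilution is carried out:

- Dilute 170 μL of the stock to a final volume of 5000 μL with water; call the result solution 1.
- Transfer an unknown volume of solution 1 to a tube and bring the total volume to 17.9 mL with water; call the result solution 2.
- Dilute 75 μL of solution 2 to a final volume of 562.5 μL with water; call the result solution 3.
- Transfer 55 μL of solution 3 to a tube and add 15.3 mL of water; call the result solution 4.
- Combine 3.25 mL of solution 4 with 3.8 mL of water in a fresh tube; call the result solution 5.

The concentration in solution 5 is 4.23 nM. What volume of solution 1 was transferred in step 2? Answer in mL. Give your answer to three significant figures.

Step 1: 170 μL brought to 5000 μL → factor 5000/170 = 29.412
Step 2: v brought to 17.9 mL → factor = 17.9 mL/v
Step 3: 75 μL brought to 562.5 μL → factor 562.5/75 = 7.5
Step 4: 55 μL + 15.3 mL = 15355 μL total → factor 15355/55 = 279.18
Step 5: 3.25 mL + 3.8 mL = 7.05 mL total → factor 7.05/3.25 = 2.1692
Product of known-step factors = 1.3359 × 10^5
Overall factor = 7.50 mM / (4.23 nM) = 1.773 × 10^6
Step-2 factor = 1.773 × 10^6 / 1.3359 × 10^5 = 13.272
v = 17.9 mL / 13.272 = 1.35 mL

1.35 mL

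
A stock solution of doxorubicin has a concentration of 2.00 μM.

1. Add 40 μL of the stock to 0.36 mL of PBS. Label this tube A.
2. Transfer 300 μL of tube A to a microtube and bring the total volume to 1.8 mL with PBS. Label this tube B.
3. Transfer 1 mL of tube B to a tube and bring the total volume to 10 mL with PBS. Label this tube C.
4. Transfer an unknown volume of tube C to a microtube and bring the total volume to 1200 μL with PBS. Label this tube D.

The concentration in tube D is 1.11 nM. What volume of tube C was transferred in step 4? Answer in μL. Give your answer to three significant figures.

Step 1: 40 μL + 0.36 mL = 400 μL total → factor 400/40 = 10
Step 2: 300 μL brought to 1.8 mL → factor 1800/300 = 6
Step 3: 1 mL brought to 10 mL → factor 10/1 = 10
Step 4: v brought to 1200 μL → factor = 1200 μL/v
Product of known-step factors = 600
Overall factor = 2.00 μM / (1.11 nM) = 1801.8
Step-4 factor = 1801.8 / 600 = 3.003
v = 1200 μL / 3.003 = 400 μL

400 μL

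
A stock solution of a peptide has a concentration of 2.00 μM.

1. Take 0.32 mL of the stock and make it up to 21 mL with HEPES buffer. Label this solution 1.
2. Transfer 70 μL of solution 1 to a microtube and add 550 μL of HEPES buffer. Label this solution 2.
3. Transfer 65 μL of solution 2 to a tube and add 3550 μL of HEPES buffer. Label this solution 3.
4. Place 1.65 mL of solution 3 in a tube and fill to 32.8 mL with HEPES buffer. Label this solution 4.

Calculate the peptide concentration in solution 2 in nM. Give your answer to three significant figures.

3.44 nM

Step 1: 0.32 mL brought to 21 mL → factor 21/0.32 = 65.625
Step 2: 70 μL + 550 μL = 620 μL total → factor 620/70 = 8.8571
Dilution factor through solution 2 = 65.625 × 8.8571 = 581.25
[solution 2] = 2.00 μM / 581.25 = 0.003441 μM = 3.44 nM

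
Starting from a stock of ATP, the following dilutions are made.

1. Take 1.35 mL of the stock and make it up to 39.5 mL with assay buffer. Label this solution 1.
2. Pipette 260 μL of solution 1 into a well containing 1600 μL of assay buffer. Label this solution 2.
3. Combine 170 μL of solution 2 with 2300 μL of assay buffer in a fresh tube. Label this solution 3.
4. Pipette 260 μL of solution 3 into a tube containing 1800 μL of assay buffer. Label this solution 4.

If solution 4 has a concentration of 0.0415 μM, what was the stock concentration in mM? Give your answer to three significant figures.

Step 1: 1.35 mL brought to 39.5 mL → factor 39.5/1.35 = 29.259
Step 2: 260 μL + 1600 μL = 1860 μL total → factor 1860/260 = 7.1538
Step 3: 170 μL + 2300 μL = 2470 μL total → factor 2470/170 = 14.529
Step 4: 260 μL + 1800 μL = 2060 μL total → factor 2060/260 = 7.9231
Overall dilution factor = 29.259 × 7.1538 × 14.529 × 7.9231 = 24096
Stock = 0.0415 μM × 24096 = 1000 μM = 1.00 mM

1.00 mM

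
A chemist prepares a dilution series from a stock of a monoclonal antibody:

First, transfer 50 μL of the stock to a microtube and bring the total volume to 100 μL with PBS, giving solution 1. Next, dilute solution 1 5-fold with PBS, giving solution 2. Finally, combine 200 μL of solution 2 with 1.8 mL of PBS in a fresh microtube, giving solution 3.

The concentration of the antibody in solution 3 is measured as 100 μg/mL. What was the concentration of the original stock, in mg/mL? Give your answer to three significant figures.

Step 1: 50 μL brought to 100 μL → factor 100/50 = 2
Step 2: 5-fold → factor 5
Step 3: 200 μL + 1.8 mL = 2000 μL total → factor 2000/200 = 10
Overall dilution factor = 2 × 5 × 10 = 100
Stock = 100 μg/mL × 100 = 1.000 × 10^4 μg/mL = 10.0 mg/mL

10.0 mg/mL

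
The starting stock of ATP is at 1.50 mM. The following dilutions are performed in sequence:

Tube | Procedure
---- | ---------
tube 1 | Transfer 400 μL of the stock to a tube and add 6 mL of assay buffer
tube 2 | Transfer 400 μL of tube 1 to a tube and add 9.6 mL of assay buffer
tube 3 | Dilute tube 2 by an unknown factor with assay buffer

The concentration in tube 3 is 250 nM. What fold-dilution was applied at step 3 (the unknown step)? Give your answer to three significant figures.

Step 1: 400 μL + 6 mL = 6400 μL total → factor 6400/400 = 16
Step 2: 400 μL + 9.6 mL = 10000 μL total → factor 10000/400 = 25
Step 3: unknown factor x
Product of known-step factors = 400
Overall factor = 1.50 mM / (250 nM) = 6000
x = 6000 / 400 = 15.0

15.0-fold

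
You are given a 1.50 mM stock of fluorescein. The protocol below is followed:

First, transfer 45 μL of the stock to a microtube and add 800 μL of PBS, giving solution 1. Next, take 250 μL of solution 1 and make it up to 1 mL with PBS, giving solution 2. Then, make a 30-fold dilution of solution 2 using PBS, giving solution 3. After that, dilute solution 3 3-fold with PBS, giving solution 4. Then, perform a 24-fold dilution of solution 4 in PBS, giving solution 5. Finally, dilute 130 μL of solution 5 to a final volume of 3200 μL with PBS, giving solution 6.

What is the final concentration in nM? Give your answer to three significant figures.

0.376 nM

Step 1: 45 μL + 800 μL = 845 μL total → factor 845/45 = 18.778
Step 2: 250 μL brought to 1 mL → factor 1000/250 = 4
Step 3: 30-fold → factor 30
Step 4: 3-fold → factor 3
Step 5: 24-fold → factor 24
Step 6: 130 μL brought to 3200 μL → factor 3200/130 = 24.615
Overall dilution factor = 18.778 × 4 × 30 × 3 × 24 × 24.615 = 3.9936 × 10^6
Final = 1.50 mM / 3.9936 × 10^6 = 3.756 × 10^-7 mM = 0.376 nM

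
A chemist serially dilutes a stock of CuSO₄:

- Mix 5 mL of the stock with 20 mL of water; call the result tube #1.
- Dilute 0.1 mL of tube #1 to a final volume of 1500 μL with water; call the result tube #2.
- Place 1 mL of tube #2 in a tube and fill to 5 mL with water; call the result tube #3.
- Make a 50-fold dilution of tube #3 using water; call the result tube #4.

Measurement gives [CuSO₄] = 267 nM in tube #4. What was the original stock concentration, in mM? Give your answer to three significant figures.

Step 1: 5 mL + 20 mL = 25 mL total → factor 25/5 = 5
Step 2: 0.1 mL brought to 1500 μL → factor 1.5/0.1 = 15
Step 3: 1 mL brought to 5 mL → factor 5/1 = 5
Step 4: 50-fold → factor 50
Overall dilution factor = 5 × 15 × 5 × 50 = 18750
Stock = 267 nM × 18750 = 5.006 × 10^6 nM = 5.01 mM

5.01 mM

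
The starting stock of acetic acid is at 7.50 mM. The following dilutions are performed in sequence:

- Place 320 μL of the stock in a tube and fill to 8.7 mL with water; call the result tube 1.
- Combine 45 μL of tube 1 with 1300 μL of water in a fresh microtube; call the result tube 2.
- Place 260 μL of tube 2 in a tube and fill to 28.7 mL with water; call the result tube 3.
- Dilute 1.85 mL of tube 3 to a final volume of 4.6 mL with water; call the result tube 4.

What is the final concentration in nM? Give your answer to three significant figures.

33.6 nM

Step 1: 320 μL brought to 8.7 mL → factor 8700/320 = 27.188
Step 2: 45 μL + 1300 μL = 1345 μL total → factor 1345/45 = 29.889
Step 3: 260 μL brought to 28.7 mL → factor 28700/260 = 110.38
Step 4: 1.85 mL brought to 4.6 mL → factor 4.6/1.85 = 2.4865
Overall dilution factor = 27.188 × 29.889 × 110.38 × 2.4865 = 2.2304 × 10^5
Final = 7.50 mM / 2.2304 × 10^5 = 3.363 × 10^-5 mM = 33.6 nM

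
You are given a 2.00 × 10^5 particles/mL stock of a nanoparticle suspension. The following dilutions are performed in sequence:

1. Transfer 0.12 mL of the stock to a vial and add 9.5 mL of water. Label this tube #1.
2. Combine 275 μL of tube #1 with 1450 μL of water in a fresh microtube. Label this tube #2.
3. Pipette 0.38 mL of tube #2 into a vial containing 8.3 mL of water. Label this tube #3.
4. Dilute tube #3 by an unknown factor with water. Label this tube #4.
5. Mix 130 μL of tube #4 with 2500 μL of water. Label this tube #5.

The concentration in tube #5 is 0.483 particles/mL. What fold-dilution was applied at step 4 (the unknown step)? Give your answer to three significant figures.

Step 1: 0.12 mL + 9.5 mL = 9.62 mL total → factor 9.62/0.12 = 80.167
Step 2: 275 μL + 1450 μL = 1725 μL total → factor 1725/275 = 6.2727
Step 3: 0.38 mL + 8.3 mL = 8.68 mL total → factor 8.68/0.38 = 22.842
Step 4: unknown factor x
Step 5: 130 μL + 2500 μL = 2630 μL total → factor 2630/130 = 20.231
Product of known-step factors = 2.3238 × 10^5
Overall factor = 2.00 × 10^5 particles/mL / (0.483 particles/mL) = 4.1408 × 10^5
x = 4.1408 × 10^5 / 2.3238 × 10^5 = 1.78

1.78-fold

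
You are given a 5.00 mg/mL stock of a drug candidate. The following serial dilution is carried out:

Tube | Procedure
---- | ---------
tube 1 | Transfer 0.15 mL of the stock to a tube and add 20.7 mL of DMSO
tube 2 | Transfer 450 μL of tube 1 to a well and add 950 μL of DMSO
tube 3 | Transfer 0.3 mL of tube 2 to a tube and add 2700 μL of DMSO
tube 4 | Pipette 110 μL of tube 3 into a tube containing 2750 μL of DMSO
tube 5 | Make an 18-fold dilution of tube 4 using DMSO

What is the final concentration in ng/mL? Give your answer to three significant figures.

Step 1: 0.15 mL + 20.7 mL = 20.85 mL total → factor 20.85/0.15 = 139
Step 2: 450 μL + 950 μL = 1400 μL total → factor 1400/450 = 3.1111
Step 3: 0.3 mL + 2700 μL = 3 mL total → factor 3/0.3 = 10
Step 4: 110 μL + 2750 μL = 2860 μL total → factor 2860/110 = 26
Step 5: 18-fold → factor 18
Overall dilution factor = 139 × 3.1111 × 10 × 26 × 18 = 2.0238 × 10^6
Final = 5.00 mg/mL / 2.0238 × 10^6 = 2.471 × 10^-6 mg/mL = 2.47 ng/mL

2.47 ng/mL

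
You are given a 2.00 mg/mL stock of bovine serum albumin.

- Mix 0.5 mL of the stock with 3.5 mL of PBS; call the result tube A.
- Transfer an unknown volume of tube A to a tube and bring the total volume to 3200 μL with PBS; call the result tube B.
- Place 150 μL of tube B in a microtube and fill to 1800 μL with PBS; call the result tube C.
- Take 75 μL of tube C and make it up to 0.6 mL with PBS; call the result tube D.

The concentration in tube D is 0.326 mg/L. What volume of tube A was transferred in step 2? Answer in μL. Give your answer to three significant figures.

Step 1: 0.5 mL + 3.5 mL = 4 mL total → factor 4/0.5 = 8
Step 2: v brought to 3200 μL → factor = 3200 μL/v
Step 3: 150 μL brought to 1800 μL → factor 1800/150 = 12
Step 4: 75 μL brought to 0.6 mL → factor 600/75 = 8
Product of known-step factors = 768
Overall factor = 2.00 mg/mL / (0.326 mg/L) = 6135
Step-2 factor = 6135 / 768 = 7.9882
v = 3200 μL / 7.9882 = 401 μL

401 μL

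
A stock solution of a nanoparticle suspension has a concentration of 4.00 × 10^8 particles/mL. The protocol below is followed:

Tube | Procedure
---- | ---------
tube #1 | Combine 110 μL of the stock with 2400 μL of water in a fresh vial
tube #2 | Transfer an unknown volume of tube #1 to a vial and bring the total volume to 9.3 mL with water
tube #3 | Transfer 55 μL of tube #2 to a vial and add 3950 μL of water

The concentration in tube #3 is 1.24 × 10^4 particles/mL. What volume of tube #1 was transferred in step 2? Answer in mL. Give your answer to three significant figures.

Step 1: 110 μL + 2400 μL = 2510 μL total → factor 2510/110 = 22.818
Step 2: v brought to 9.3 mL → factor = 9.3 mL/v
Step 3: 55 μL + 3950 μL = 4005 μL total → factor 4005/55 = 72.818
Product of known-step factors = 1661.6
Overall factor = 4.00 × 10^8 particles/mL / (1.24 × 10^4 particles/mL) = 32258
Step-2 factor = 32258 / 1661.6 = 19.414
v = 9.3 mL / 19.414 = 0.479 mL

0.479 mL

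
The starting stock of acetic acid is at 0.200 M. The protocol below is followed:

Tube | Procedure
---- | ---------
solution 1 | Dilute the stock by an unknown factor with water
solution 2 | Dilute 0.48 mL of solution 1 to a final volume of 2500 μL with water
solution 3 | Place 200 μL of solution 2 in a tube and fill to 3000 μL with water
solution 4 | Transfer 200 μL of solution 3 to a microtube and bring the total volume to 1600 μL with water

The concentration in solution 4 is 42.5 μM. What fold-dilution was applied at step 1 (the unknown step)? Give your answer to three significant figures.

Step 1: unknown factor x
Step 2: 0.48 mL brought to 2500 μL → factor 2.5/0.48 = 5.2083
Step 3: 200 μL brought to 3000 μL → factor 3000/200 = 15
Step 4: 200 μL brought to 1600 μL → factor 1600/200 = 8
Product of known-step factors = 625
Overall factor = 0.200 M / (42.5 μM) = 4705.9
x = 4705.9 / 625 = 7.53

7.53-fold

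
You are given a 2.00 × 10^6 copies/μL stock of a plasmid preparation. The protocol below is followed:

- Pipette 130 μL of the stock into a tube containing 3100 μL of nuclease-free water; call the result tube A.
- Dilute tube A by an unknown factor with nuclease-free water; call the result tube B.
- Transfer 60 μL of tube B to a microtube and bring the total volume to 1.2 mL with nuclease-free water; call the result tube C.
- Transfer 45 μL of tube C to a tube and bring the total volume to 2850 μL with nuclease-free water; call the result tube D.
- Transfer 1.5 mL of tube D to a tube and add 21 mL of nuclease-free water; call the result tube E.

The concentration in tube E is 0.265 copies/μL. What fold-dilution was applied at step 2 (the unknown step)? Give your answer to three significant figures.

Step 1: 130 μL + 3100 μL = 3230 μL total → factor 3230/130 = 24.846
Step 2: unknown factor x
Step 3: 60 μL brought to 1.2 mL → factor 1200/60 = 20
Step 4: 45 μL brought to 2850 μL → factor 2850/45 = 63.333
Step 5: 1.5 mL + 21 mL = 22.5 mL total → factor 22.5/1.5 = 15
Product of known-step factors = 4.7208 × 10^5
Overall factor = 2.00 × 10^6 copies/μL / (0.265 copies/μL) = 7.5472 × 10^6
x = 7.5472 × 10^6 / 4.7208 × 10^5 = 16.0

16.0-fold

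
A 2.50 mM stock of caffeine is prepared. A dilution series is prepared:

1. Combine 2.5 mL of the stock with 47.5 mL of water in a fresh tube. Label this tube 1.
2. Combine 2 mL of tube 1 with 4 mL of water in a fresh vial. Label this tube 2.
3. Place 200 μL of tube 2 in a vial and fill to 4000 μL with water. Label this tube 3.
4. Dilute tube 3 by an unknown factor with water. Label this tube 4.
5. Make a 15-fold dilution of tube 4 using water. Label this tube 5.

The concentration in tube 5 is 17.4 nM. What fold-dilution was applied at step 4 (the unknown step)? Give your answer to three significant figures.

Step 1: 2.5 mL + 47.5 mL = 50 mL total → factor 50/2.5 = 20
Step 2: 2 mL + 4 mL = 6 mL total → factor 6/2 = 3
Step 3: 200 μL brought to 4000 μL → factor 4000/200 = 20
Step 4: unknown factor x
Step 5: 15-fold → factor 15
Product of known-step factors = 18000
Overall factor = 2.50 mM / (17.4 nM) = 1.4368 × 10^5
x = 1.4368 × 10^5 / 18000 = 7.98

7.98-fold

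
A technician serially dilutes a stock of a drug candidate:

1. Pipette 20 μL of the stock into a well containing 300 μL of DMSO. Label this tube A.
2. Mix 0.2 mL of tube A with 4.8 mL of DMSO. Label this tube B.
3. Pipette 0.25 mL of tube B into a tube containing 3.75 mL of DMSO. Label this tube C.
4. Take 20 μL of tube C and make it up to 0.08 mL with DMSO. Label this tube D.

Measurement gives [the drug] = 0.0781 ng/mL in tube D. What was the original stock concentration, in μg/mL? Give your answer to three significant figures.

2.00 μg/mL

Step 1: 20 μL + 300 μL = 320 μL total → factor 320/20 = 16
Step 2: 0.2 mL + 4.8 mL = 5 mL total → factor 5/0.2 = 25
Step 3: 0.25 mL + 3.75 mL = 4 mL total → factor 4/0.25 = 16
Step 4: 20 μL brought to 0.08 mL → factor 80/20 = 4
Overall dilution factor = 16 × 25 × 16 × 4 = 25600
Stock = 0.0781 ng/mL × 25600 = 1999 ng/mL = 2.00 μg/mL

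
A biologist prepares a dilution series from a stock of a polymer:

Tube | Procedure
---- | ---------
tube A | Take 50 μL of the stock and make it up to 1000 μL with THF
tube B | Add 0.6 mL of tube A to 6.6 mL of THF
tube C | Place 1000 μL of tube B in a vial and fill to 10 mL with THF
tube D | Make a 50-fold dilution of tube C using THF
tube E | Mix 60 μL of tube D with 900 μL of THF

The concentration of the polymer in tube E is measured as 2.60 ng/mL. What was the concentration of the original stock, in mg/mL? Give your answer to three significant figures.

Step 1: 50 μL brought to 1000 μL → factor 1000/50 = 20
Step 2: 0.6 mL + 6.6 mL = 7.2 mL total → factor 7.2/0.6 = 12
Step 3: 1000 μL brought to 10 mL → factor 10000/1000 = 10
Step 4: 50-fold → factor 50
Step 5: 60 μL + 900 μL = 960 μL total → factor 960/60 = 16
Overall dilution factor = 20 × 12 × 10 × 50 × 16 = 1.92 × 10^6
Stock = 2.60 ng/mL × 1.92 × 10^6 = 4.992 × 10^6 ng/mL = 4.99 mg/mL

4.99 mg/mL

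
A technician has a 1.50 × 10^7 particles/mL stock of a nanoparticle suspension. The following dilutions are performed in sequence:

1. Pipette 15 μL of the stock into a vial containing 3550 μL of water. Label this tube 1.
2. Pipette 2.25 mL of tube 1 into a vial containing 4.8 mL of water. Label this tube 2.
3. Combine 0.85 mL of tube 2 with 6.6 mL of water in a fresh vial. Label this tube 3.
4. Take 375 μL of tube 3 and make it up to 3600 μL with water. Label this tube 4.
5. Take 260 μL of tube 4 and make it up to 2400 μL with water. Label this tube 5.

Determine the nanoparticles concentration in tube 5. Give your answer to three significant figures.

Step 1: 15 μL + 3550 μL = 3565 μL total → factor 3565/15 = 237.67
Step 2: 2.25 mL + 4.8 mL = 7.05 mL total → factor 7.05/2.25 = 3.1333
Step 3: 0.85 mL + 6.6 mL = 7.45 mL total → factor 7.45/0.85 = 8.7647
Step 4: 375 μL brought to 3600 μL → factor 3600/375 = 9.6
Step 5: 260 μL brought to 2400 μL → factor 2400/260 = 9.2308
Overall dilution factor = 237.67 × 3.1333 × 8.7647 × 9.6 × 9.2308 = 5.7839 × 10^5
Final = 1.50 × 10^7 particles/mL / 5.7839 × 10^5 = 25.9 particles/mL

25.9 particles/mL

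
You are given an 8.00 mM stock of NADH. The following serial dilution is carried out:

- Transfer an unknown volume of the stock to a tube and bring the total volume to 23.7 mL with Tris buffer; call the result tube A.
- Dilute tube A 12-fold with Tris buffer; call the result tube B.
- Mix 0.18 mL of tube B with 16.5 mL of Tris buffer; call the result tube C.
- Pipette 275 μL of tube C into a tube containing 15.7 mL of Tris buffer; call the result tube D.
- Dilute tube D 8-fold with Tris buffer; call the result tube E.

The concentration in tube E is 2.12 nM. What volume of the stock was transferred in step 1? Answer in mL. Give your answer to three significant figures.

3.25 mL

Step 1: v brought to 23.7 mL → factor = 23.7 mL/v
Step 2: 12-fold → factor 12
Step 3: 0.18 mL + 16.5 mL = 16.68 mL total → factor 16.68/0.18 = 92.667
Step 4: 275 μL + 15.7 mL = 15975 μL total → factor 15975/275 = 58.091
Step 5: 8-fold → factor 8
Product of known-step factors = 5.1678 × 10^5
Overall factor = 8.00 mM / (2.12 nM) = 3.7736 × 10^6
Step-1 factor = 3.7736 × 10^6 / 5.1678 × 10^5 = 7.3022
v = 23.7 mL / 7.3022 = 3.25 mL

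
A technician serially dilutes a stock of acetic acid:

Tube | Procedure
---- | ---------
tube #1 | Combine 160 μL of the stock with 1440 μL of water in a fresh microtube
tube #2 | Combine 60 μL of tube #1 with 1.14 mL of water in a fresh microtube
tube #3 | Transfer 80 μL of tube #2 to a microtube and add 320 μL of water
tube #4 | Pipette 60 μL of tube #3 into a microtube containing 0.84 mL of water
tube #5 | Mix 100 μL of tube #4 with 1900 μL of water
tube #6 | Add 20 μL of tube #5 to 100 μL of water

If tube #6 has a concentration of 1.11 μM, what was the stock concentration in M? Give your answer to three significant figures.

Step 1: 160 μL + 1440 μL = 1600 μL total → factor 1600/160 = 10
Step 2: 60 μL + 1.14 mL = 1200 μL total → factor 1200/60 = 20
Step 3: 80 μL + 320 μL = 400 μL total → factor 400/80 = 5
Step 4: 60 μL + 0.84 mL = 900 μL total → factor 900/60 = 15
Step 5: 100 μL + 1900 μL = 2000 μL total → factor 2000/100 = 20
Step 6: 20 μL + 100 μL = 120 μL total → factor 120/20 = 6
Overall dilution factor = 10 × 20 × 5 × 15 × 20 × 6 = 1.8 × 10^6
Stock = 1.11 μM × 1.8 × 10^6 = 1.998 × 10^6 μM = 2.00 M

2.00 M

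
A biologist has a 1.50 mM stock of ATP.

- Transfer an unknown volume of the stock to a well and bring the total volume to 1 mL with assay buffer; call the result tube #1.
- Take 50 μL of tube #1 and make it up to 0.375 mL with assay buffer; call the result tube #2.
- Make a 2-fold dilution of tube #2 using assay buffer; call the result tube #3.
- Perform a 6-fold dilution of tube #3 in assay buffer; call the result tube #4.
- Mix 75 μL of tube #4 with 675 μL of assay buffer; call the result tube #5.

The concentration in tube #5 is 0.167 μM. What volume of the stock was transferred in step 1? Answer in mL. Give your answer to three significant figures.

0.100 mL

Step 1: v brought to 1 mL → factor = 1 mL/v
Step 2: 50 μL brought to 0.375 mL → factor 375/50 = 7.5
Step 3: 2-fold → factor 2
Step 4: 6-fold → factor 6
Step 5: 75 μL + 675 μL = 750 μL total → factor 750/75 = 10
Product of known-step factors = 900
Overall factor = 1.50 mM / (0.167 μM) = 8982
Step-1 factor = 8982 / 900 = 9.98
v = 1 mL / 9.98 = 0.100 mL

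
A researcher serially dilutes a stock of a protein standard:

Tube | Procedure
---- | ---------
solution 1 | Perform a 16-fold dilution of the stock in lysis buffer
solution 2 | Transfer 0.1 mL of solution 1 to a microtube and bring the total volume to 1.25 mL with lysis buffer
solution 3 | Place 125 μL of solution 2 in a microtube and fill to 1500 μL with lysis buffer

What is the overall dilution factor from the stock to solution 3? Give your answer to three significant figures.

2.40 × 10^3

Step 1: 16-fold → factor 16
Step 2: 0.1 mL brought to 1.25 mL → factor 1.25/0.1 = 12.5
Step 3: 125 μL brought to 1500 μL → factor 1500/125 = 12
Overall dilution factor = 16 × 12.5 × 12 = 2400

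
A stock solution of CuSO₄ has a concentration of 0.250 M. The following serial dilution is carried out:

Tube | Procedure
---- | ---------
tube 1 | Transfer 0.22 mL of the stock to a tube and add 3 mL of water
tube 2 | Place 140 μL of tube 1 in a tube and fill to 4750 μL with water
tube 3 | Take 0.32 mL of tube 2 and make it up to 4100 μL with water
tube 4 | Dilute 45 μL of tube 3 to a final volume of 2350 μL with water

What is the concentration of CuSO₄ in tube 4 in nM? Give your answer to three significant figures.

Step 1: 0.22 mL + 3 mL = 3.22 mL total → factor 3.22/0.22 = 14.636
Step 2: 140 μL brought to 4750 μL → factor 4750/140 = 33.929
Step 3: 0.32 mL brought to 4100 μL → factor 4.1/0.32 = 12.812
Step 4: 45 μL brought to 2350 μL → factor 2350/45 = 52.222
Overall dilution factor = 14.636 × 33.929 × 12.812 × 52.222 = 3.3227 × 10^5
Final = 0.250 M / 3.3227 × 10^5 = 7.524 × 10^-7 M = 752 nM

752 nM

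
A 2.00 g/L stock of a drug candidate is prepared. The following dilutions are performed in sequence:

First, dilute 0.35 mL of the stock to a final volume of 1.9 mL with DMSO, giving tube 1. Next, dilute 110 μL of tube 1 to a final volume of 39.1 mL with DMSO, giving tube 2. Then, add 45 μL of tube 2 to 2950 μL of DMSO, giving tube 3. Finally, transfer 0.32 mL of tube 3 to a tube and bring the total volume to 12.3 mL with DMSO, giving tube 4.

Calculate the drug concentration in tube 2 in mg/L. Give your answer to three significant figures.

1.04 mg/L

Step 1: 0.35 mL brought to 1.9 mL → factor 1.9/0.35 = 5.4286
Step 2: 110 μL brought to 39.1 mL → factor 39100/110 = 355.45
Dilution factor through tube 2 = 5.4286 × 355.45 = 1929.6
[tube 2] = 2.00 g/L / 1929.6 = 0.001036 g/L = 1.04 mg/L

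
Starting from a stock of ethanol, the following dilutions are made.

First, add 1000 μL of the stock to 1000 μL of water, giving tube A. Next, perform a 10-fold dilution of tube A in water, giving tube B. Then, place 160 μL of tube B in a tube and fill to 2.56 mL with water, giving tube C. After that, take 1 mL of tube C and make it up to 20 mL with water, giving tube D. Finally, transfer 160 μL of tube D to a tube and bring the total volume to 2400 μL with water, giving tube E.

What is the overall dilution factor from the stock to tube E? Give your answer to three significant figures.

Step 1: 1000 μL + 1000 μL = 2000 μL total → factor 2000/1000 = 2
Step 2: 10-fold → factor 10
Step 3: 160 μL brought to 2.56 mL → factor 2560/160 = 16
Step 4: 1 mL brought to 20 mL → factor 20/1 = 20
Step 5: 160 μL brought to 2400 μL → factor 2400/160 = 15
Overall dilution factor = 2 × 10 × 16 × 20 × 15 = 96000

9.60 × 10^4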